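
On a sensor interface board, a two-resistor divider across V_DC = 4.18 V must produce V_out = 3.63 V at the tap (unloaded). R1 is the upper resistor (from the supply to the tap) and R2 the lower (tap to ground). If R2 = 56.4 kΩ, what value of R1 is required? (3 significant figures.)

R1 ≈ 8.55 kΩ

The divider ratio is R2/(R1+R2) = 3.63/4.18 = 0.8684.
So R1 = R2 · (V_DC/V_out − 1) = 56.4 × (4.18/3.63 − 1) = 56.4 × 0.1515 = 8.545 kΩ.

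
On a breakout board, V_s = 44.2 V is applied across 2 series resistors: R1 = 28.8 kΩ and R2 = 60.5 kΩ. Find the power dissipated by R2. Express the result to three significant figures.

The common current is I = 44.2/89.30 = 0.4950 mA.
P = I²R = 0.2450 × 60.5 = 14.82 mW.

P ≈ 14.8 mW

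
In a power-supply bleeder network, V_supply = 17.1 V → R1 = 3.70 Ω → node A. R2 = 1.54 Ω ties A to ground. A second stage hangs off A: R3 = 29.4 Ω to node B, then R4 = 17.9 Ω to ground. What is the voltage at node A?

V_A ≈ 4.91 V

Node A sees R2 in parallel with the series input of stage 2, R3 + R4 = 47.30 Ω.
R2 ‖ (R3+R4) = 1.491 Ω.
So V_A = 17.1 × 0.2873 = 4.913 V.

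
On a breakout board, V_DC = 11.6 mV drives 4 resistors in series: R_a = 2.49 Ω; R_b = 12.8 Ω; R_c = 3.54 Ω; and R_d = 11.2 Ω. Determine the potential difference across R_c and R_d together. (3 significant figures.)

Total series resistance ΣR = 2.49 + 12.8 + 3.54 + 11.2 = 30.03 Ω.
R_{R_c..R_d} = 3.54 + 11.2 = 14.74 Ω.
By the voltage-divider rule, V = 11.6 × 14.74/30.03 = 5.694 mV.

V ≈ 5.69 mV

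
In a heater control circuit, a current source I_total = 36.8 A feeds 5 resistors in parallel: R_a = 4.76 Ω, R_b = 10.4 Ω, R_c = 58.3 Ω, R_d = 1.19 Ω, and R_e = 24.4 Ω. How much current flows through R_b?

ΣG = 1/4.76 + 1/10.4 + 1/58.3 + 1/1.19 + 1/24.4 = 1.205.
Current divider: I(R_b) = I_total · G_k/ΣG = 36.8 × (0.09615/1.205) = 36.8 × 0.07981 = 2.937 A.

I ≈ 2.94 A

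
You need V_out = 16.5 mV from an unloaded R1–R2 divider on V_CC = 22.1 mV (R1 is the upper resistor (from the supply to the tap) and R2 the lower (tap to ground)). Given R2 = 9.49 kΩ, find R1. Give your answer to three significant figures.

V_out/V_CC = R2/(R1+R2) = 0.7466.
So R1 = R2 · (V_CC/V_out − 1) = 9.49 × (22.1/16.5 − 1) = 9.49 × 0.3394 = 3.221 kΩ.

R1 ≈ 3.22 kΩ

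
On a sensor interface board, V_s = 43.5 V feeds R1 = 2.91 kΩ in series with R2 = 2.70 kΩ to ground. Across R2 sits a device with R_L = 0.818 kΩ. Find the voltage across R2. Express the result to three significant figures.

The load sits in parallel with R2, giving an effective lower resistance R2' = R2·R_L/(R2+R_L) = 0.6278 kΩ.
Then V_out = V_s · R2'/(R1 + R2') = 43.5 × 0.6278/3.538 = 7.719 V.

V_out ≈ 7.72 V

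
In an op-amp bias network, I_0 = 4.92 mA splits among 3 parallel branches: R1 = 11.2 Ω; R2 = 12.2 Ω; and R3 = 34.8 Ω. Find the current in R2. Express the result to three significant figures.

I ≈ 2.02 mA

Total conductance ΣG = 1/11.2 + 1/12.2 + 1/34.8 = 0.2000 (units of 1/Ω).
By the current-divider rule, I = I_0 · G_k/ΣG = 4.92 × 0.4099 = 2.017 mA.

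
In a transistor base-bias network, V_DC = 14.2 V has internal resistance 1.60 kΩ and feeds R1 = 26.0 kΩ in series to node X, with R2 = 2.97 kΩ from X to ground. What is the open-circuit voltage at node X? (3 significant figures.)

V_th ≈ 1.38 V

R1' = 1.60 + 26.0 = 27.60 kΩ (source resistance + R1).
V_th is the unloaded tap voltage: V_DC · R2/(R1'+R2) = 14.2 × 0.09715 = 1.380 V.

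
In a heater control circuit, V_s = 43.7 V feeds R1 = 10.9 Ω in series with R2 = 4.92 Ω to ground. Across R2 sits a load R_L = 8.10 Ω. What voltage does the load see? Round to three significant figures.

R2 ‖ R_L = (4.92 × 8.10)/(4.92 + 8.10) = 3.061 Ω.
Then V_out = V_s · R2'/(R1 + R2') = 43.7 × 3.061/13.96 = 9.581 V.

V_out ≈ 9.58 V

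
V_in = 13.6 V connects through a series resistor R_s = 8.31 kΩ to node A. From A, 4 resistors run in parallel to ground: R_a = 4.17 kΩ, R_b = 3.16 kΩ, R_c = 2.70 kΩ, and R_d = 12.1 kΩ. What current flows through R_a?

I ≈ 0.347 mA

Equivalent of the parallel group: R_p = 0.9908 kΩ.
V_A = 13.6 × 0.9908/9.301 = 1.449 V.
Branch current I = V_A/R_a = 1.449/4.17 = 0.3474 mA.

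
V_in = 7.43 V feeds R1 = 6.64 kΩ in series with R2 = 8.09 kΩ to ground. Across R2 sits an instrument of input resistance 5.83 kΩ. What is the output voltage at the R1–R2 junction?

V_out ≈ 2.51 V

R2 ‖ R_L = (8.09 × 5.83)/(8.09 + 5.83) = 3.388 kΩ.
Voltage divider with the loaded lower leg: V_out = 7.43 × 3.388/(6.64 + 3.388) = 7.43 × 0.3379 = 2.510 V.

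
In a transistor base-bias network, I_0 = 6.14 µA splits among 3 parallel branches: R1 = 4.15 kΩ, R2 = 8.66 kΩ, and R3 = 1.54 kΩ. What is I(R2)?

I ≈ 0.705 µA

ΣG = 1/4.15 + 1/8.66 + 1/1.54 = 1.006.
R2 takes the fraction G_k/ΣG = 0.1155/1.006 = 0.1148, so I = 6.14 × 0.1148 = 0.7049 µA.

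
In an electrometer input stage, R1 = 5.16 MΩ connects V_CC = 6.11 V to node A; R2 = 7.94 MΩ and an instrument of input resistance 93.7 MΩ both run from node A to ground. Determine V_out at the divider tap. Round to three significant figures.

V_out ≈ 3.58 V

First combine the lower leg with the load: R2 ‖ R_L = 7.320 MΩ.
Then V_out = V_CC · R2'/(R1 + R2') = 6.11 × 7.320/12.48 = 3.584 V.
(Unloaded it would be 3.70 V; the load pulls it down.)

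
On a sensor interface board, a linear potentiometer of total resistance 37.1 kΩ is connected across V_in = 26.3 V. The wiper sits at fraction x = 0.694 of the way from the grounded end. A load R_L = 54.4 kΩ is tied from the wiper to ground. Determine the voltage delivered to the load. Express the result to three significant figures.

Split the track: R_lower = x·R_p = 25.75 kΩ, R_upper = (1−x)·R_p = 11.35 kΩ.
Lower segment in parallel with the load: 25.75 ‖ 54.4 = 17.48 kΩ.
V_out = 26.3 × 17.48/(11.35 + 17.48) = 15.94 V.
(Unloaded: V_out = x·V_in = 18.3 V.)

V_out ≈ 15.9 V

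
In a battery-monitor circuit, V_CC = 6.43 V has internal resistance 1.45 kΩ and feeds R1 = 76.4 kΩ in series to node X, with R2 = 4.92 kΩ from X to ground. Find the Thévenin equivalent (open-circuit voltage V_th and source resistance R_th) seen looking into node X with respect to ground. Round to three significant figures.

V_th ≈ 0.382 V, R_th ≈ 4.63 kΩ

R1' = 1.45 + 76.4 = 77.85 kΩ (source resistance + R1).
Open-circuit (no load on X): V_th = V_CC · R2/(R1' + R2) = 6.43 × 4.92/(77.85 + 4.92) = 0.3822 V.
Zeroing V_CC shorts the top of R1' to ground, so R_th = R1' ‖ R2 = 4.628 kΩ.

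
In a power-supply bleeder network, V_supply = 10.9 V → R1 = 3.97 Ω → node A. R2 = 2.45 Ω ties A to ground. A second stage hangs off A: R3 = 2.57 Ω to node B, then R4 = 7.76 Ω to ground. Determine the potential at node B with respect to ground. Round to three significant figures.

V_B ≈ 2.73 V

Node A sees R2 in parallel with the series input of stage 2, R3 + R4 = 10.33 Ω.
R2 ‖ (R3+R4) = 1.980 Ω.
So V_A = 10.9 × 0.3328 = 3.628 V.
Then the unloaded second divider: V_B = V_A × R4/(R3+R4) = 3.628 × 0.7512 = 2.725 V.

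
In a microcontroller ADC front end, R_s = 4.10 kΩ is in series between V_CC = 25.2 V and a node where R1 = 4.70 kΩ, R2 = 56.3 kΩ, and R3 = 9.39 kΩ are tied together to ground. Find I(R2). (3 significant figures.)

Combine the parallel branches: R_p = (1/4.70 + 1/56.3 + 1/9.39)⁻¹ = 2.967 kΩ.
V_A by voltage divider: V_A = 25.2 × 2.967/(4.10 + 2.967) = 10.58 V.
I(R2) = V_A / R2 = 10.58/56.3 = 0.1879 mA.
(Check via current divider: I_total = 3.566 mA; share G_k/ΣG = 0.05270 → same result.)

I ≈ 0.188 mA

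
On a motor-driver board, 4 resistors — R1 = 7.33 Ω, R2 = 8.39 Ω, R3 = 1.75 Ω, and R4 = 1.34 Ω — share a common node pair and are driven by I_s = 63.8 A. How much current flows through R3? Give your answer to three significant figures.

I ≈ 23.2 A

ΣG = 1/7.33 + 1/8.39 + 1/1.75 + 1/1.34 = 1.573.
R3 takes the fraction G_k/ΣG = 0.5714/1.573 = 0.3632, so I = 63.8 × 0.3632 = 23.17 A.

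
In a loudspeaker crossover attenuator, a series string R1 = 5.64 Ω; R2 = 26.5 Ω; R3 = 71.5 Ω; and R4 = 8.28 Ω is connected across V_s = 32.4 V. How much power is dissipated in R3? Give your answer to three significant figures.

P ≈ 5.99 W

The common current is I = 32.4/111.9 = 0.2895 A.
P = I²R = 0.08381 × 71.5 = 5.992 W.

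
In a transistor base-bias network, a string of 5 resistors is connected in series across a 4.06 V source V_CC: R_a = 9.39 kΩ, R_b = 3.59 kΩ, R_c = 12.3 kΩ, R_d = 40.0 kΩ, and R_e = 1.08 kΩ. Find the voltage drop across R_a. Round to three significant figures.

V ≈ 0.574 V

ΣR = 9.39 + 3.59 + 12.3 + 40.0 + 1.08 = 66.36 kΩ.
Voltage divider: V = V_CC · (9.390 / 66.36) = 4.06 × 0.1415 = 0.5745 V.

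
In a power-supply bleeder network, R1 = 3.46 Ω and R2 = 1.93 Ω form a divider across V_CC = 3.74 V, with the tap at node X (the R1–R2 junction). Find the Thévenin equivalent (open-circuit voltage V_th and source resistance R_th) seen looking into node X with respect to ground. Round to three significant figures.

V_th ≈ 1.34 V, R_th ≈ 1.24 Ω

V_th is the unloaded tap voltage: V_CC · R2/(R1+R2) = 3.74 × 0.3581 = 1.339 V.
With V_CC suppressed (replaced by a short), R_th = R1 ‖ R2 = (3.460 × 1.93)/(3.460 + 1.93) = 1.239 Ω.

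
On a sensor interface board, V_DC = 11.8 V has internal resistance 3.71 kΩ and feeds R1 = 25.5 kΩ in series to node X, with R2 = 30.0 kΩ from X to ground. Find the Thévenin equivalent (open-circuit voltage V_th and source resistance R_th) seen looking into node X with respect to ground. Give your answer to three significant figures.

V_th ≈ 5.98 V, R_th ≈ 14.8 kΩ

R1' = 3.71 + 25.5 = 29.21 kΩ (source resistance + R1).
With X open, the divider is unloaded: V_th = 11.8 × 30.0/59.21 = 5.979 V.
Looking into X with the source shorted: R_th = R1'·R2/(R1'+R2) = 29.21 × 30.0/59.21 = 14.80 kΩ.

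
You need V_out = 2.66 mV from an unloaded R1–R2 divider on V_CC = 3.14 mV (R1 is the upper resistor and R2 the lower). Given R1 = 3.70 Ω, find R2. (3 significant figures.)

R2 ≈ 20.5 Ω

V_out/V_CC = R2/(R1+R2) = 0.8471.
R2 = R1 · 0.8471/(1 − 0.8471) = 20.50 Ω.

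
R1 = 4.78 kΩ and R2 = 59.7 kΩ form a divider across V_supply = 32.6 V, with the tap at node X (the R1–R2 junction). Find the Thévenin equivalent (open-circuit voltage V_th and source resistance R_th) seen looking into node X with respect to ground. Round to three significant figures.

V_th is the unloaded tap voltage: V_supply · R2/(R1+R2) = 32.6 × 0.9259 = 30.18 V.
Looking into X with the source shorted: R_th = R1·R2/(R1+R2) = 4.780 × 59.7/64.48 = 4.426 kΩ.

V_th ≈ 30.2 V, R_th ≈ 4.43 kΩ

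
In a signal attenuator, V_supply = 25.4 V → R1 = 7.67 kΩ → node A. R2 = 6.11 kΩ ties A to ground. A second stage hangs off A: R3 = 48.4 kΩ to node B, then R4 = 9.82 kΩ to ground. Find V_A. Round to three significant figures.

Looking into the second stage from A: R3 + R4 = 58.22 kΩ appears in parallel with R2.
R2 ‖ (R3+R4) = 5.530 kΩ.
First divider: V_A = V_supply · 5.530/(7.67 + 5.530) = 10.64 V.

V_A ≈ 10.6 V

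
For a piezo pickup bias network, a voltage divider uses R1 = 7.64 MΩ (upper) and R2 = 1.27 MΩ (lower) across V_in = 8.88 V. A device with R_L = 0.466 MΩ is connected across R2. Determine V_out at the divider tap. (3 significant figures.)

V_out ≈ 0.379 V

The load sits in parallel with R2, giving an effective lower resistance R2' = R2·R_L/(R2+R_L) = 0.3409 MΩ.
Now apply the divider: V_out = 8.88 × 0.04272 = 0.3793 V.
(Unloaded it would be 1.27 V; the load pulls it down.)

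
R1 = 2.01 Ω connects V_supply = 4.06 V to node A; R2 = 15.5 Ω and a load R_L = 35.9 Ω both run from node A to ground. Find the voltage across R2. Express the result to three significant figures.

V_out ≈ 3.42 V

First combine the lower leg with the load: R2 ‖ R_L = 10.83 Ω.
Then V_out = V_supply · R2'/(R1 + R2') = 4.06 × 10.83/12.84 = 3.424 V.
(Unloaded it would be 3.59 V; the load pulls it down.)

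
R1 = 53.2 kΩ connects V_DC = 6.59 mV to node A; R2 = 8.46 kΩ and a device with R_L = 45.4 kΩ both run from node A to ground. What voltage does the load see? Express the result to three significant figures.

First combine the lower leg with the load: R2 ‖ R_L = 7.131 kΩ.
Voltage divider with the loaded lower leg: V_out = 6.59 × 7.131/(53.2 + 7.131) = 6.59 × 0.1182 = 0.7789 mV.

V_out ≈ 0.779 mV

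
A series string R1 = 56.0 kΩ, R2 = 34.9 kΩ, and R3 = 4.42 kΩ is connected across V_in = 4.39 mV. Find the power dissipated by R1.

P ≈ 0.119 nW

Series current I = V_in/ΣR = 4.39/95.32 = 0.04606 µA.
V(R1) = I·R = 2.579 mV; P = V·I = 2.579 × 0.04606 = 0.1188 nW.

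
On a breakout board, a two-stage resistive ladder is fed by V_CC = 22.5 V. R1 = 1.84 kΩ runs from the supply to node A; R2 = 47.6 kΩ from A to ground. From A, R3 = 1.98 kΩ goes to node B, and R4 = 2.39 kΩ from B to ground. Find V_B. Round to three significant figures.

V_B ≈ 8.43 V

Node A sees R2 in parallel with the series input of stage 2, R3 + R4 = 4.370 kΩ.
Effective lower resistance at A: R2 ‖ 4.370 = 4.003 kΩ.
V_A = 22.5 × 4.003/(1.84 + 4.003) = 15.41 V.
Then the unloaded second divider: V_B = V_A × R4/(R3+R4) = 15.41 × 0.5469 = 8.430 V.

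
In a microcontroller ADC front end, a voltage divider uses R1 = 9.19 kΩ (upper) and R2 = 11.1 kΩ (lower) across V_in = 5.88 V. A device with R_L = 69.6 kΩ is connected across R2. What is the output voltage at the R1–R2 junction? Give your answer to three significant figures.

V_out ≈ 3.00 V

R2 ‖ R_L = (11.1 × 69.6)/(11.1 + 69.6) = 9.573 kΩ.
Now apply the divider: V_out = 5.88 × 0.5102 = 3.000 V.
(Unloaded it would be 3.22 V; the load pulls it down.)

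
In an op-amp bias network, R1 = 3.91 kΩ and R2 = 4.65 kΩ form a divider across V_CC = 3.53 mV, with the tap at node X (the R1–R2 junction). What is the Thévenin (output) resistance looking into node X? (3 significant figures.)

R_th ≈ 2.12 kΩ

Looking into X with the source shorted: R_th = R1·R2/(R1+R2) = 3.910 × 4.65/8.560 = 2.124 kΩ.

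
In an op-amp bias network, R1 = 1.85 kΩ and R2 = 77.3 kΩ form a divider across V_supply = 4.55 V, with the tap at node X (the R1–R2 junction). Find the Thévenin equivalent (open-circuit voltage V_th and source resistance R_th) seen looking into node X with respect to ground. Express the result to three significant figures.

Open-circuit (no load on X): V_th = V_supply · R2/(R1 + R2) = 4.55 × 77.3/(1.850 + 77.3) = 4.444 V.
Looking into X with the source shorted: R_th = R1·R2/(R1+R2) = 1.850 × 77.3/79.15 = 1.807 kΩ.

V_th ≈ 4.44 V, R_th ≈ 1.81 kΩ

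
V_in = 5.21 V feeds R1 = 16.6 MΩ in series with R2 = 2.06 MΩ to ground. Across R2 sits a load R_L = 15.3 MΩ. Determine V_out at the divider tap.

V_out ≈ 0.514 V

First combine the lower leg with the load: R2 ‖ R_L = 1.816 MΩ.
Then V_out = V_in · R2'/(R1 + R2') = 5.21 × 1.816/18.42 = 0.5136 V.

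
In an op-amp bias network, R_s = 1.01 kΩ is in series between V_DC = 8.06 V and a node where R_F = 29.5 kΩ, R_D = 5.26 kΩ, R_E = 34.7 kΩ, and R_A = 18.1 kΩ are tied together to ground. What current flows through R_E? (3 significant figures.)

I ≈ 0.177 mA

Combine the parallel branches: R_p = (1/29.5 + 1/5.26 + 1/34.7 + 1/18.1)⁻¹ = 3.246 kΩ.
V_A = 8.06 × 3.246/4.256 = 6.147 V.
I(R_E) = V_A / R_E = 6.147/34.7 = 0.1772 mA.
(Check via current divider: I_total = 1.894 mA; share G_k/ΣG = 0.09354 → same result.)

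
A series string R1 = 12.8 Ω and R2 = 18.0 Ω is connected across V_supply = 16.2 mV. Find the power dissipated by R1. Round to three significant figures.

P ≈ 3.54 µW

Series current I = V_supply/ΣR = 16.2/30.80 = 0.5260 mA.
P = I²R = 0.2766 × 12.8 = 3.541 µW.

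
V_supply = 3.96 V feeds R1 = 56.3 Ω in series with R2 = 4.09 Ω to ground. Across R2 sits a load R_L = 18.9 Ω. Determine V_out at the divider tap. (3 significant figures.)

V_out ≈ 0.223 V

R2 ‖ R_L = (4.09 × 18.9)/(4.09 + 18.9) = 3.362 Ω.
Now apply the divider: V_out = 3.96 × 0.05636 = 0.2232 V.
(Unloaded it would be 0.268 V; the load pulls it down.)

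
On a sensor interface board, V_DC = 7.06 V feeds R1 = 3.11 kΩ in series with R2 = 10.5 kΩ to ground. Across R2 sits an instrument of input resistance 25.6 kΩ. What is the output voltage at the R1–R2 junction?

R2 ‖ R_L = (10.5 × 25.6)/(10.5 + 25.6) = 7.446 kΩ.
Voltage divider with the loaded lower leg: V_out = 7.06 × 7.446/(3.11 + 7.446) = 7.06 × 0.7054 = 4.980 V.
(Unloaded it would be 5.45 V; the load pulls it down.)

V_out ≈ 4.98 V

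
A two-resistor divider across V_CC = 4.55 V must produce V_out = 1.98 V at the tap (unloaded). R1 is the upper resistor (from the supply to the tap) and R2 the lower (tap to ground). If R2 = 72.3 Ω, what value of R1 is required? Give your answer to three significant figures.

Required fraction k = V_out/V_CC = 0.4352.
R1 = R2·(1/k − 1) = 72.3 × 1.298 = 93.84 Ω.

R1 ≈ 93.8 Ω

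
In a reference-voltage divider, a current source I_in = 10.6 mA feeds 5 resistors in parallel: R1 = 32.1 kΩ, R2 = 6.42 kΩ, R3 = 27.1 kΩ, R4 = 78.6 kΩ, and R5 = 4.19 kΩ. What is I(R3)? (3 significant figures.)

ΣG = 1/32.1 + 1/6.42 + 1/27.1 + 1/78.6 + 1/4.19 = 0.4752.
R3 takes the fraction G_k/ΣG = 0.03690/0.4752 = 0.07765, so I = 10.6 × 0.07765 = 0.8231 mA.

I ≈ 0.823 mA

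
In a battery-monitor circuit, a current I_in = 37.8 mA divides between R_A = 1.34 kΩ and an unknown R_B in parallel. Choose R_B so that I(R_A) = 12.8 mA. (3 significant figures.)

Two-branch current divider: I_A = I_in · R_B/(R_A + R_B).
With f = 0.3386, R_B = R_A · f/(1−f) = 1.34 × 0.5120 = 0.6861 kΩ.

R_B ≈ 0.686 kΩ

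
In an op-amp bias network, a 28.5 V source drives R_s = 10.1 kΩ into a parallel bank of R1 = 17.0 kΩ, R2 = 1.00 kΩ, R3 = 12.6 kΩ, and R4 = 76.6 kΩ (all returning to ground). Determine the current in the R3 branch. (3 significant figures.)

I ≈ 0.179 mA

Equivalent of the parallel group: R_p = 0.8686 kΩ.
V_A by voltage divider: V_A = 28.5 × 0.8686/(10.1 + 0.8686) = 2.257 V.
Branch current I = V_A/R3 = 2.257/12.6 = 0.1791 mA.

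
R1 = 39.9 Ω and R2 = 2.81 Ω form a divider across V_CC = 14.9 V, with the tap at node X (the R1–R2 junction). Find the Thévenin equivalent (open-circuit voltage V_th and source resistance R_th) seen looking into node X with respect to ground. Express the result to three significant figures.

V_th ≈ 0.980 V, R_th ≈ 2.63 Ω

Open-circuit (no load on X): V_th = V_CC · R2/(R1 + R2) = 14.9 × 2.81/(39.90 + 2.81) = 0.9803 V.
Zeroing V_CC shorts the top of R1 to ground, so R_th = R1 ‖ R2 = 2.625 Ω.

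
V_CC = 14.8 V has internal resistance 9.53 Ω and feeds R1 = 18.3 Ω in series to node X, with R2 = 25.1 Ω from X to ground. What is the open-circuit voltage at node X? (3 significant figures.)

V_th ≈ 7.02 V

R1' = 9.53 + 18.3 = 27.83 Ω (source resistance + R1).
V_th is the unloaded tap voltage: V_CC · R2/(R1'+R2) = 14.8 × 0.4742 = 7.018 V.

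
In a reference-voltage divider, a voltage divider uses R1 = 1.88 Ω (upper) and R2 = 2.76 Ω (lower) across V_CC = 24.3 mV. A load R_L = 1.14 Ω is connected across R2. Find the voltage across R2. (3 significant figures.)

V_out ≈ 7.30 mV

First combine the lower leg with the load: R2 ‖ R_L = 0.8068 Ω.
Now apply the divider: V_out = 24.3 × 0.3003 = 7.297 mV.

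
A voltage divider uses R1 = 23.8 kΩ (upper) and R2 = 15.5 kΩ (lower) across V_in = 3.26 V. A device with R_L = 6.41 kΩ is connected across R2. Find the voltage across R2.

First combine the lower leg with the load: R2 ‖ R_L = 4.535 kΩ.
Voltage divider with the loaded lower leg: V_out = 3.26 × 4.535/(23.8 + 4.535) = 3.26 × 0.1600 = 0.5217 V.
(Unloaded it would be 1.29 V; the load pulls it down.)

V_out ≈ 0.522 V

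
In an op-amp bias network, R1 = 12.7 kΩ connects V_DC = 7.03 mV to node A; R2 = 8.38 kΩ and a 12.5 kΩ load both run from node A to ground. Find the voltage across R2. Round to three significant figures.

V_out ≈ 1.99 mV

The load sits in parallel with R2, giving an effective lower resistance R2' = R2·R_L/(R2+R_L) = 5.017 kΩ.
Voltage divider with the loaded lower leg: V_out = 7.03 × 5.017/(12.7 + 5.017) = 7.03 × 0.2832 = 1.991 mV.
(Unloaded it would be 2.79 mV; the load pulls it down.)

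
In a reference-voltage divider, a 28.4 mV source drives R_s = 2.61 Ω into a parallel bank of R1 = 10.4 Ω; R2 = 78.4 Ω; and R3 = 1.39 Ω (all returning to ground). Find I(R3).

Parallel bank: R_p = 1/(1/10.4 + 1/78.4 + 1/1.39) = 1.207 Ω.
Node voltage V_A = V_DC · R_p/(R_s + R_p) = 28.4 × 0.3163 = 8.982 mV.
I(R3) = V_A / R3 = 8.982/1.39 = 6.462 mA.

I ≈ 6.46 mA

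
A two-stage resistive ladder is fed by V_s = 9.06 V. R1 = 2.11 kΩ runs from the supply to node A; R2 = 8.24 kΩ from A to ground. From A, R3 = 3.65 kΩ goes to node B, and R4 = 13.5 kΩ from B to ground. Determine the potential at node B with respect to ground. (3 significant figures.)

Looking into the second stage from A: R3 + R4 = 17.15 kΩ appears in parallel with R2.
R2 ‖ (R3+R4) = 5.566 kΩ.
So V_A = 9.06 × 0.7251 = 6.570 V.
Then the unloaded second divider: V_B = V_A × R4/(R3+R4) = 6.570 × 0.7872 = 5.171 V.

V_B ≈ 5.17 V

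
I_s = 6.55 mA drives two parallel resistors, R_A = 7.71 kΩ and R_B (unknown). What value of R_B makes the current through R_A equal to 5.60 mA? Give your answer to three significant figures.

Two-branch current divider: I_A = I_s · R_B/(R_A + R_B).
With f = 0.8550, R_B = R_A · f/(1−f) = 7.71 × 5.895 = 45.45 kΩ.

R_B ≈ 45.4 kΩ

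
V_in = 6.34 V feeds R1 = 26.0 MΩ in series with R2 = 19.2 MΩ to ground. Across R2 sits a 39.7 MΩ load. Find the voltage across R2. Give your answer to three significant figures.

R2 ‖ R_L = (19.2 × 39.7)/(19.2 + 39.7) = 12.94 MΩ.
Now apply the divider: V_out = 6.34 × 0.3323 = 2.107 V.

V_out ≈ 2.11 V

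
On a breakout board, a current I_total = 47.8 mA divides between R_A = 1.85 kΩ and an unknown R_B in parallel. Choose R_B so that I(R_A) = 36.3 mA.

R_B ≈ 5.84 kΩ

In a two-way split, I_A/I_total = R_B/(R_A + R_B).
With f = 0.7594, R_B = R_A · f/(1−f) = 1.85 × 3.157 = 5.840 kΩ.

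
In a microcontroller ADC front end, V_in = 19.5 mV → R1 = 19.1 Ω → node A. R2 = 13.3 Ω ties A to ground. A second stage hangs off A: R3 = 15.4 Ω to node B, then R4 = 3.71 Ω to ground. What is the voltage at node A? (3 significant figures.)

V_A ≈ 5.68 mV

The second stage (R3 + R4 = 19.11 Ω) loads node A in parallel with R2.
Effective lower resistance at A: R2 ‖ 19.11 = 7.842 Ω.
So V_A = 19.5 × 0.2911 = 5.676 mV.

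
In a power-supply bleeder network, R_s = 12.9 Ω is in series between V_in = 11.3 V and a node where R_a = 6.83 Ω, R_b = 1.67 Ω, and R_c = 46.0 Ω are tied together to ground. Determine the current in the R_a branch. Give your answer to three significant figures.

Parallel bank: R_p = 1/(1/6.83 + 1/1.67 + 1/46.0) = 1.304 Ω.
Node voltage V_A = V_in · R_p/(R_s + R_p) = 11.3 × 0.09180 = 1.037 V.
Branch current I = V_A/R_a = 1.037/6.83 = 0.1519 A.

I ≈ 0.152 A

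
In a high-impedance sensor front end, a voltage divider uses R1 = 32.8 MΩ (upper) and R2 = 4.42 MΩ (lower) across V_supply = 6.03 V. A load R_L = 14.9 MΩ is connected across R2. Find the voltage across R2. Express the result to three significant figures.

V_out ≈ 0.568 V

R2 ‖ R_L = (4.42 × 14.9)/(4.42 + 14.9) = 3.409 MΩ.
Voltage divider with the loaded lower leg: V_out = 6.03 × 3.409/(32.8 + 3.409) = 6.03 × 0.09414 = 0.5677 V.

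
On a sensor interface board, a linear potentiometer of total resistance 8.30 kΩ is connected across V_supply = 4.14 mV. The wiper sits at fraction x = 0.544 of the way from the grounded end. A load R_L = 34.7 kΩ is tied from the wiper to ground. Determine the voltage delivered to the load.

V_out ≈ 2.13 mV

The pot divides into 3.785 kΩ above the wiper and 4.515 kΩ below.
(x·R_p) ‖ R_L = 3.995 kΩ.
Then V_out = V_supply · 3.995/(3.785 + 3.995) = 2.126 mV.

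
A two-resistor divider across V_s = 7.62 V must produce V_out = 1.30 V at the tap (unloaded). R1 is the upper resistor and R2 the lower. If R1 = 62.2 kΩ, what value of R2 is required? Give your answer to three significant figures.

R2 ≈ 12.8 kΩ

V_out/V_s = R2/(R1+R2) = 0.1706.
R2 = R1 · 0.1706/(1 − 0.1706) = 12.79 kΩ.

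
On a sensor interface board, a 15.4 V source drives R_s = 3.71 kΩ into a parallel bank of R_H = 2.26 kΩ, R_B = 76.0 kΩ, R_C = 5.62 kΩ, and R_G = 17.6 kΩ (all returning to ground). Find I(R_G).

Equivalent of the parallel group: R_p = 1.448 kΩ.
Node voltage V_A = V_s · R_p/(R_s + R_p) = 15.4 × 0.2808 = 4.324 V.
I(R_G) = V_A / R_G = 4.324/17.6 = 0.2457 mA.

I ≈ 0.246 mA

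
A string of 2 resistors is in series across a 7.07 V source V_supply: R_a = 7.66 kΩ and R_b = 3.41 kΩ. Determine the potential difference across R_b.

ΣR = 7.66 + 3.41 = 11.07 kΩ.
Voltage divider: V = V_supply · (3.410 / 11.07) = 7.07 × 0.3080 = 2.178 V.

V ≈ 2.18 V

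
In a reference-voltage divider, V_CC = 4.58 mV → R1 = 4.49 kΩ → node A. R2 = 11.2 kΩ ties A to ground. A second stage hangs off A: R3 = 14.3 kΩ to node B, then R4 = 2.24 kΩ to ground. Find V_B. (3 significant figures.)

V_B ≈ 0.371 mV

Looking into the second stage from A: R3 + R4 = 16.54 kΩ appears in parallel with R2.
Effective lower resistance at A: R2 ‖ 16.54 = 6.678 kΩ.
V_A = 4.58 × 6.678/(4.49 + 6.678) = 2.739 mV.
V_B = V_A × 0.1354 = 0.3709 mV.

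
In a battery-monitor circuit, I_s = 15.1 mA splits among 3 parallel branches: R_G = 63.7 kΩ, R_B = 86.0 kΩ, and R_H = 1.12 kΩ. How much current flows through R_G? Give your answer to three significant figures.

Conductances: ΣG = 1/63.7 + 1/86.0 + 1/1.12 = 0.9202 (1/kΩ).
By the current-divider rule, I = I_s · G_k/ΣG = 15.1 × 0.01706 = 0.2576 mA.

I ≈ 0.258 mA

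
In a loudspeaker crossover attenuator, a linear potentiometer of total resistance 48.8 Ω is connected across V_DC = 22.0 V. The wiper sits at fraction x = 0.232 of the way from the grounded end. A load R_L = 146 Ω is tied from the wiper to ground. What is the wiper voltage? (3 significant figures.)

Lower segment x·R_p = 11.32 Ω; upper segment (1−x)·R_p = 37.48 Ω.
Lower segment in parallel with the load: 11.32 ‖ 146 = 10.51 Ω.
Loaded-divider output: V_out = 22.0 × 0.2190 = 4.817 V.

V_out ≈ 4.82 V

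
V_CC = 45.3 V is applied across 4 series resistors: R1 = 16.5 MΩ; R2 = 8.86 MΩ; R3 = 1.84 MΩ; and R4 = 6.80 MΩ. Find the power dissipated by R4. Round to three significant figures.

The common current is I = 45.3/34.00 = 1.332 µA.
P = I²R = 1.775 × 6.80 = 12.07 µW.

P ≈ 12.1 µW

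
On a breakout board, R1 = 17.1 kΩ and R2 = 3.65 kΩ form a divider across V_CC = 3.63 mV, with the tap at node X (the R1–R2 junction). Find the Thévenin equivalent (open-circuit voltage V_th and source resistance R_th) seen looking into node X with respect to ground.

V_th is the unloaded tap voltage: V_CC · R2/(R1+R2) = 3.63 × 0.1759 = 0.6385 mV.
Looking into X with the source shorted: R_th = R1·R2/(R1+R2) = 17.10 × 3.65/20.75 = 3.008 kΩ.

V_th ≈ 0.639 mV, R_th ≈ 3.01 kΩ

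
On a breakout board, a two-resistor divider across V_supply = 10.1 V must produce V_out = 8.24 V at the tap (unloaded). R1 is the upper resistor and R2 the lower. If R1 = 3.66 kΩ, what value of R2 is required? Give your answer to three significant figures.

R2 ≈ 16.2 kΩ

Required fraction k = V_out/V_supply = 0.8158.
Rearranging, R2 = R1·k/(1−k) = 3.66 × 4.430 = 16.21 kΩ.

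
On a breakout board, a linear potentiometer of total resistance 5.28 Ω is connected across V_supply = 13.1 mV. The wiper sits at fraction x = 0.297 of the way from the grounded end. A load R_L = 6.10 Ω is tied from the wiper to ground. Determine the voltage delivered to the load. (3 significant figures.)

Lower segment x·R_p = 1.568 Ω; upper segment (1−x)·R_p = 3.712 Ω.
Lower segment in parallel with the load: 1.568 ‖ 6.10 = 1.247 Ω.
V_out = 13.1 × 1.247/(3.712 + 1.247) = 3.295 mV.

V_out ≈ 3.30 mV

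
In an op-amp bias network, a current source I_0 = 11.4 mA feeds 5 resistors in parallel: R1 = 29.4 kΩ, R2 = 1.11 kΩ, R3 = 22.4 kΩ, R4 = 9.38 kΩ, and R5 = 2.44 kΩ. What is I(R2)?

Conductances: ΣG = 1/29.4 + 1/1.11 + 1/22.4 + 1/9.38 + 1/2.44 = 1.496 (1/kΩ).
By the current-divider rule, I = I_0 · G_k/ΣG = 11.4 × 0.6022 = 6.865 mA.

I ≈ 6.87 mA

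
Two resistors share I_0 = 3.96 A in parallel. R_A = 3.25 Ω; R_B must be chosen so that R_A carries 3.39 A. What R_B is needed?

Two-branch current divider: I_A = I_0 · R_B/(R_A + R_B).
With f = 0.8561, R_B = R_A · f/(1−f) = 3.25 × 5.947 = 19.33 Ω.

R_B ≈ 19.3 Ω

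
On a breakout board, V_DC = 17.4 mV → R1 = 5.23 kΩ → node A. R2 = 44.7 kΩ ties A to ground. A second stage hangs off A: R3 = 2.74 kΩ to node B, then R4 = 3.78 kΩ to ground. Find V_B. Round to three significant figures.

V_B ≈ 5.26 mV

The second stage (R3 + R4 = 6.520 kΩ) loads node A in parallel with R2.
Effective lower resistance at A: R2 ‖ 6.520 = 5.690 kΩ.
V_A = 17.4 × 5.690/(5.23 + 5.690) = 9.067 mV.
Stage 2 is unloaded, so V_B = V_A · R4/(R3+R4) = 9.067 × 3.78/6.520 = 5.256 mV.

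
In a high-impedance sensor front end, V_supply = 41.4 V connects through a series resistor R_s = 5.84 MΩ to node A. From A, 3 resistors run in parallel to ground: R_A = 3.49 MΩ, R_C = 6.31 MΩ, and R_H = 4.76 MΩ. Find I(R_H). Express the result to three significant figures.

Equivalent of the parallel group: R_p = 1.526 MΩ.
Node voltage V_A = V_supply · R_p/(R_s + R_p) = 41.4 × 0.2072 = 8.579 V.
I(R_H) = V_A / R_H = 8.579/4.76 = 1.802 µA.
(Equivalently: I_total = 5.620 µA, then current-divider fraction G_k/ΣG = 0.3207.)

I ≈ 1.80 µA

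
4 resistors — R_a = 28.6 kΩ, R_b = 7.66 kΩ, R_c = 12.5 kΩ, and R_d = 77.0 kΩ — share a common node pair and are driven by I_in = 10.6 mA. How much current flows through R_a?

Total conductance ΣG = 1/28.6 + 1/7.66 + 1/12.5 + 1/77.0 = 0.2585 (units of 1/kΩ).
R_a takes the fraction G_k/ΣG = 0.03497/0.2585 = 0.1353, so I = 10.6 × 0.1353 = 1.434 mA.

I ≈ 1.43 mA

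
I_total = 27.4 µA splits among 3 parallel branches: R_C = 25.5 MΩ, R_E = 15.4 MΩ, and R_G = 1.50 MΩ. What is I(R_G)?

Total conductance ΣG = 1/25.5 + 1/15.4 + 1/1.50 = 0.7708 (units of 1/MΩ).
Current divider: I(R_G) = I_total · G_k/ΣG = 27.4 × (0.6667/0.7708) = 27.4 × 0.8649 = 23.70 µA.

I ≈ 23.7 µA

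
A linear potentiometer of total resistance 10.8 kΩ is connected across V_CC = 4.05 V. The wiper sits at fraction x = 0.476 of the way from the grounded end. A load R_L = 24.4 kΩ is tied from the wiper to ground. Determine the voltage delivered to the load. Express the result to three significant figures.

Lower segment x·R_p = 5.141 kΩ; upper segment (1−x)·R_p = 5.659 kΩ.
R_L loads the lower segment: effective lower R = 4.246 kΩ.
Loaded-divider output: V_out = 4.05 × 0.4287 = 1.736 V.

V_out ≈ 1.74 V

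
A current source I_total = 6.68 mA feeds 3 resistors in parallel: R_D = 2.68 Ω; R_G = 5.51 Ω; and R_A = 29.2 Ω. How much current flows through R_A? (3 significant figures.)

Total conductance ΣG = 1/2.68 + 1/5.51 + 1/29.2 = 0.5889 (units of 1/Ω).
R_A takes the fraction G_k/ΣG = 0.03425/0.5889 = 0.05816, so I = 6.68 × 0.05816 = 0.3885 mA.

I ≈ 0.388 mA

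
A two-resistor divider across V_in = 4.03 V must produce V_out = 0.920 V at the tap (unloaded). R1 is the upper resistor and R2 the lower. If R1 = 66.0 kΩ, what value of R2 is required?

The divider ratio is R2/(R1+R2) = 0.920/4.03 = 0.2283.
So R2 = R1 · V_out/(V_in − V_out) = 66.0 × 0.920/(4.03 − 0.920) = 66.0 × 0.2958 = 19.52 kΩ.

R2 ≈ 19.5 kΩ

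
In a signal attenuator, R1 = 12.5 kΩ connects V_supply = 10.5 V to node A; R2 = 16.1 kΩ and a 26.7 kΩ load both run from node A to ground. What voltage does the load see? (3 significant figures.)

The load sits in parallel with R2, giving an effective lower resistance R2' = R2·R_L/(R2+R_L) = 10.04 kΩ.
Voltage divider with the loaded lower leg: V_out = 10.5 × 10.04/(12.5 + 10.04) = 10.5 × 0.4455 = 4.678 V.

V_out ≈ 4.68 V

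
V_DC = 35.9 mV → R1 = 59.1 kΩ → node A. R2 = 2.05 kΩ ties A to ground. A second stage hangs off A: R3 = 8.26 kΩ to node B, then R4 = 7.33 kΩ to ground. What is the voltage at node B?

The second stage (R3 + R4 = 15.59 kΩ) loads node A in parallel with R2.
R2 ‖ (R3+R4) = 1.812 kΩ.
So V_A = 35.9 × 0.02974 = 1.068 mV.
V_B = V_A × 0.4702 = 0.5021 mV.

V_B ≈ 0.502 mV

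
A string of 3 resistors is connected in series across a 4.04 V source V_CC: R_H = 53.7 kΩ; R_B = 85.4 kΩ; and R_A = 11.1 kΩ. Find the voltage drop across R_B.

ΣR = 53.7 + 85.4 + 11.1 = 150.2 kΩ.
Voltage divider: V = V_CC · (85.40 / 150.2) = 4.04 × 0.5686 = 2.297 V.

V ≈ 2.30 V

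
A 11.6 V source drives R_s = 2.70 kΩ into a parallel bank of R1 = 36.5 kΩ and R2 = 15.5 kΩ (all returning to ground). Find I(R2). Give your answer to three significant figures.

I ≈ 0.600 mA

Combine the parallel branches: R_p = (1/36.5 + 1/15.5)⁻¹ = 10.88 kΩ.
V_A by voltage divider: V_A = 11.6 × 10.88/(2.70 + 10.88) = 9.294 V.
I(R2) = V_A / R2 = 9.294/15.5 = 0.5996 mA.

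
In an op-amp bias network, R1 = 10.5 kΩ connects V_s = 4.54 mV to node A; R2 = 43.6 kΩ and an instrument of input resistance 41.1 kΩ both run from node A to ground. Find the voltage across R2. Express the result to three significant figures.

First combine the lower leg with the load: R2 ‖ R_L = 21.16 kΩ.
Then V_out = V_s · R2'/(R1 + R2') = 4.54 × 21.16/31.66 = 3.034 mV.
(Unloaded it would be 3.66 mV; the load pulls it down.)

V_out ≈ 3.03 mV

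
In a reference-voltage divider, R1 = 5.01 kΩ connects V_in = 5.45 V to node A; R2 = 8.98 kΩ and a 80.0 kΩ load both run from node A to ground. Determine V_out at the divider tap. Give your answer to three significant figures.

First combine the lower leg with the load: R2 ‖ R_L = 8.074 kΩ.
Then V_out = V_in · R2'/(R1 + R2') = 5.45 × 8.074/13.08 = 3.363 V.

V_out ≈ 3.36 V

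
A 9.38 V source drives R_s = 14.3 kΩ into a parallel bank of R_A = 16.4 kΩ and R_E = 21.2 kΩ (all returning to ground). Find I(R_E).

Combine the parallel branches: R_p = (1/16.4 + 1/21.2)⁻¹ = 9.247 kΩ.
V_A by voltage divider: V_A = 9.38 × 9.247/(14.3 + 9.247) = 3.684 V.
Branch current I = V_A/R_E = 3.684/21.2 = 0.1738 mA.
(Check via current divider: I_total = 0.3984 mA; share G_k/ΣG = 0.4362 → same result.)

I ≈ 0.174 mA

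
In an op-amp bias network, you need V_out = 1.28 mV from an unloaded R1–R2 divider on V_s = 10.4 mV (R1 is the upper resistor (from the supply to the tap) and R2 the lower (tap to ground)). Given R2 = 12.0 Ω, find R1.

The divider ratio is R2/(R1+R2) = 1.28/10.4 = 0.1231.
So R1 = R2 · (V_s/V_out − 1) = 12.0 × (10.4/1.28 − 1) = 12.0 × 7.125 = 85.50 Ω.

R1 ≈ 85.5 Ω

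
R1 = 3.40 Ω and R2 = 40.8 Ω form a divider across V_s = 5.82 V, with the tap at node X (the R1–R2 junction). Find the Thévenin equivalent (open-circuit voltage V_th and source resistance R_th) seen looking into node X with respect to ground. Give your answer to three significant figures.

V_th ≈ 5.37 V, R_th ≈ 3.14 Ω

With X open, the divider is unloaded: V_th = 5.82 × 40.8/44.20 = 5.372 V.
Zeroing V_s shorts the top of R1 to ground, so R_th = R1 ‖ R2 = 3.138 Ω.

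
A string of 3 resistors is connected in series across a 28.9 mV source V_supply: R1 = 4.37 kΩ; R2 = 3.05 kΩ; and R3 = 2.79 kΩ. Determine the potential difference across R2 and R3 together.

ΣR = 4.37 + 3.05 + 2.79 = 10.21 kΩ.
R_{R2..R3} = 3.05 + 2.79 = 5.840 kΩ.
V = V_supply · R/ΣR = 28.9 × 0.5720 = 16.53 mV.

V ≈ 16.5 mV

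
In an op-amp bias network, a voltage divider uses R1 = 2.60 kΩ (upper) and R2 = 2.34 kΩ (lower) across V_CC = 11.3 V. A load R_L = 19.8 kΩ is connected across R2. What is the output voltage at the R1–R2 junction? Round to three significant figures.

R2 ‖ R_L = (2.34 × 19.8)/(2.34 + 19.8) = 2.093 kΩ.
Voltage divider with the loaded lower leg: V_out = 11.3 × 2.093/(2.60 + 2.093) = 11.3 × 0.4459 = 5.039 V.
(Unloaded it would be 5.35 V; the load pulls it down.)

V_out ≈ 5.04 V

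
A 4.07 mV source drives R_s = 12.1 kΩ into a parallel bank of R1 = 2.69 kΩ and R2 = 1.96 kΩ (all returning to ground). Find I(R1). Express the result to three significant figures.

Parallel bank: R_p = 1/(1/2.69 + 1/1.96) = 1.134 kΩ.
V_A = 4.07 × 1.134/13.23 = 0.3487 mV.
Branch current I = V_A/R1 = 0.3487/2.69 = 0.1296 µA.

I ≈ 0.130 µA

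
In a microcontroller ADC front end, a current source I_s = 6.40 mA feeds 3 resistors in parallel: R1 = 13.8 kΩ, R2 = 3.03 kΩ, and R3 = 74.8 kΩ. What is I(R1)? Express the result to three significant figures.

I ≈ 1.12 mA

Total conductance ΣG = 1/13.8 + 1/3.03 + 1/74.8 = 0.4159 (units of 1/kΩ).
R1 takes the fraction G_k/ΣG = 0.07246/0.4159 = 0.1742, so I = 6.40 × 0.1742 = 1.115 mA.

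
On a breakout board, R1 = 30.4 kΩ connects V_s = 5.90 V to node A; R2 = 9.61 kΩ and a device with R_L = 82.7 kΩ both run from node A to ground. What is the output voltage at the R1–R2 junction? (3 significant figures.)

V_out ≈ 1.30 V

First combine the lower leg with the load: R2 ‖ R_L = 8.610 kΩ.
Now apply the divider: V_out = 5.90 × 0.2207 = 1.302 V.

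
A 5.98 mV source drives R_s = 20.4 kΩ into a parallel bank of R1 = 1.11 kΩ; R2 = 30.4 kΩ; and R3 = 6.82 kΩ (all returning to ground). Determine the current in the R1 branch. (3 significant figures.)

Parallel bank: R_p = 1/(1/1.11 + 1/30.4 + 1/6.82) = 0.9256 kΩ.
Node voltage V_A = V_CC · R_p/(R_s + R_p) = 5.98 × 0.04340 = 0.2595 mV.
I(R1) = V_A / R1 = 0.2595/1.11 = 0.2338 µA.

I ≈ 0.234 µA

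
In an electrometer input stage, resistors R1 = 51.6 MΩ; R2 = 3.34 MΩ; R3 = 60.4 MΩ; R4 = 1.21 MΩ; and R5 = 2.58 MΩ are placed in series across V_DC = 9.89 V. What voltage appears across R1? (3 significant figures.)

Series total: ΣR = 51.6 + 3.34 + 60.4 + 1.21 + 2.58 = 119.1 MΩ.
Voltage divider: V = V_DC · (51.60 / 119.1) = 9.89 × 0.4331 = 4.284 V.

V ≈ 4.28 V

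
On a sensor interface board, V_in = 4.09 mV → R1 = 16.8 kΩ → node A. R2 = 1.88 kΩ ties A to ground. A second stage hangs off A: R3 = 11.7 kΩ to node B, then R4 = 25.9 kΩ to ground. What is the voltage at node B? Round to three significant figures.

Node A sees R2 in parallel with the series input of stage 2, R3 + R4 = 37.60 kΩ.
Effective lower resistance at A: R2 ‖ 37.60 = 1.790 kΩ.
So V_A = 4.09 × 0.09631 = 0.3939 mV.
V_B = V_A × 0.6888 = 0.2713 mV.

V_B ≈ 0.271 mV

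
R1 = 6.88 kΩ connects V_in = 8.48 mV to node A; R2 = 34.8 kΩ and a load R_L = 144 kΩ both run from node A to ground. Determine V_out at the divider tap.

V_out ≈ 6.81 mV

First combine the lower leg with the load: R2 ‖ R_L = 28.03 kΩ.
Now apply the divider: V_out = 8.48 × 0.8029 = 6.809 mV.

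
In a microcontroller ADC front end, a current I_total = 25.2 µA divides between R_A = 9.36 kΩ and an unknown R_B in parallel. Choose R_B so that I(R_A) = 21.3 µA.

Two-branch current divider: I_A = I_total · R_B/(R_A + R_B).
21.3/25.2 = R_B/(R_A + R_B) → R_B = R_A · (0.8452)/(1 − 0.8452) = 9.36 × 5.462 = 51.12 kΩ.

R_B ≈ 51.1 kΩ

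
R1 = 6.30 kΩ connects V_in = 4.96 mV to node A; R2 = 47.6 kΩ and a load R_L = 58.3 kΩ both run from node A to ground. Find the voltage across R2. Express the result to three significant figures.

V_out ≈ 4.00 mV

R2 ‖ R_L = (47.6 × 58.3)/(47.6 + 58.3) = 26.20 kΩ.
Voltage divider with the loaded lower leg: V_out = 4.96 × 26.20/(6.30 + 26.20) = 4.96 × 0.8062 = 3.999 mV.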